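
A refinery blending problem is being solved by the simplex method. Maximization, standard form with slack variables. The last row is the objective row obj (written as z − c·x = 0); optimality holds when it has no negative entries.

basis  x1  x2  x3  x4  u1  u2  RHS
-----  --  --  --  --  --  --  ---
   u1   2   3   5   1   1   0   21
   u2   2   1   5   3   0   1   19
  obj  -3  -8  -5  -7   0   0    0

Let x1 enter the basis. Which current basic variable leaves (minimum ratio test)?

u2

Column x1 entries and ratios — u1: 21/2 = 21/2; u2: 19/2 = 19/2.
Smallest ratio is 19/2 in the row of u2, so u2 leaves.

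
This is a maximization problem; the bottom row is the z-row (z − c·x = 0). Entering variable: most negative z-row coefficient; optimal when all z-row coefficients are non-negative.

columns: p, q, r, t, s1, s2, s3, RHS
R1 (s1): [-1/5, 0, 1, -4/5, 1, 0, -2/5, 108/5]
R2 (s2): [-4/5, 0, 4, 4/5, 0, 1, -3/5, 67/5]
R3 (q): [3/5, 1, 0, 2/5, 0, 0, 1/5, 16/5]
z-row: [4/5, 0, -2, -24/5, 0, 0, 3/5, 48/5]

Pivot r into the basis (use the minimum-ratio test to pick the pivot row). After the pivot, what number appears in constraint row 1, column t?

-1

Ratio test on column r — row 1: (108/5)/1 = 108/5; row 2: (67/5)/4 = 67/20; row 3: entry 0 ≤ 0. Minimum is 67/20 at row 2 (s2 leaves); pivot element 4.
Divide row 2 by 4; eliminate column r from the other rows.
Row 1 update in column t: -4/5 − 1·(1/5) = -1.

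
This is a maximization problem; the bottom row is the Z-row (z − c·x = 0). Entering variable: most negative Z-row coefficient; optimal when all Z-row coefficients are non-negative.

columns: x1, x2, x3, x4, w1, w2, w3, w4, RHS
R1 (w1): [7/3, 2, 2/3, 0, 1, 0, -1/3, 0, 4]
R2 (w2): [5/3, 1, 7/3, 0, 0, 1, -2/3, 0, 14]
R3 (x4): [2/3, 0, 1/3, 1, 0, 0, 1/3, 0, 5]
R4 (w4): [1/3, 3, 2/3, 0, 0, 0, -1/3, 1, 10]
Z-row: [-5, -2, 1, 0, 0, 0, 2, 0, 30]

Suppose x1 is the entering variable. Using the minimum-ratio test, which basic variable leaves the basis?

Column x1 entries and ratios — w1: 4/(7/3) = 12/7; w2: 14/(5/3) = 42/5; x4: 5/(2/3) = 15/2; w4: 10/(1/3) = 30.
Smallest ratio is 12/7 in the row of w1, so w1 leaves.

w1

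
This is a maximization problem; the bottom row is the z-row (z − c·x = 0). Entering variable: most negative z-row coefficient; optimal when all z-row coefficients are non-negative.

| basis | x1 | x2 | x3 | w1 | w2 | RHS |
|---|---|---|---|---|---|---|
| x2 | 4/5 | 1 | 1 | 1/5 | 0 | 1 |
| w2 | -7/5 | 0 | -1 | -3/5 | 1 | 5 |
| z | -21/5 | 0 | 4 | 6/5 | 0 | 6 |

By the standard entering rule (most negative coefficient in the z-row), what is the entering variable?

x1

Negative z-row entries: x1: -21/5.
The most negative is -21/5 in column x1, so x1 enters.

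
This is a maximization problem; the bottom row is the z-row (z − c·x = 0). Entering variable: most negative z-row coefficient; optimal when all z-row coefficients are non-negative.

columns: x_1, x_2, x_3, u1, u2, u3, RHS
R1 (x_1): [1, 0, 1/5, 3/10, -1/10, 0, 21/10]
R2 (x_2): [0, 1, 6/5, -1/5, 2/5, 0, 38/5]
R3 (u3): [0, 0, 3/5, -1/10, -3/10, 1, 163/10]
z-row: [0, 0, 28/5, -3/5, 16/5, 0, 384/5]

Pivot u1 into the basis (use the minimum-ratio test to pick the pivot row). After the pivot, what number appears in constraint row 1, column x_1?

10/3

Ratio test on column u1 — row 1: (21/10)/(3/10) = 7; row 2: entry -1/5 ≤ 0; row 3: entry -1/10 ≤ 0. Minimum is 7 at row 1 (x_1 leaves); pivot element 3/10.
Divide row 1 by 3/10; eliminate column u1 from the other rows.
In the new row 1, the x_1 entry is the old entry divided by the pivot: 1/(3/10) = 10/3.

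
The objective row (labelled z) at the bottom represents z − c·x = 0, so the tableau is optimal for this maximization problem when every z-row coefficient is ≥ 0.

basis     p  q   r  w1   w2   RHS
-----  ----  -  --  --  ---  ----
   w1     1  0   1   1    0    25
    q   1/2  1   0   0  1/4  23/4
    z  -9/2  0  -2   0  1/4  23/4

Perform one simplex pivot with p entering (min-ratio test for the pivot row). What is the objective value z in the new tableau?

115/2

Ratio test on column p — row 1: 25/1 = 25; row 2: (23/4)/(1/2) = 23/2. Minimum is 23/2 at row 2 (q leaves); pivot element 1/2.
Pivot on row 2; the z-row RHS becomes 23/4 − (-9/2)·(23/2) = 115/2.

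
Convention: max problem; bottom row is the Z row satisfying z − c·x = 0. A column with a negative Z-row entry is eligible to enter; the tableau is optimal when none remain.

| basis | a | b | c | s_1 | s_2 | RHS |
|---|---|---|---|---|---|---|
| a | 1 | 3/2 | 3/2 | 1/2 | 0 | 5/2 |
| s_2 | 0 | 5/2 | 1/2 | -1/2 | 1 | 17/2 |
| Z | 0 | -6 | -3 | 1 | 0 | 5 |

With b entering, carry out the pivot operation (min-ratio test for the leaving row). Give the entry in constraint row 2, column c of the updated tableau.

-2

Ratio test on column b — row 1: (5/2)/(3/2) = 5/3; row 2: (17/2)/(5/2) = 17/5. Minimum is 5/3 at row 1 (a leaves); pivot element 3/2.
Divide row 1 by 3/2; eliminate column b from the other rows.
Row 2 update in column c: 1/2 − (5/2)·1 = -2.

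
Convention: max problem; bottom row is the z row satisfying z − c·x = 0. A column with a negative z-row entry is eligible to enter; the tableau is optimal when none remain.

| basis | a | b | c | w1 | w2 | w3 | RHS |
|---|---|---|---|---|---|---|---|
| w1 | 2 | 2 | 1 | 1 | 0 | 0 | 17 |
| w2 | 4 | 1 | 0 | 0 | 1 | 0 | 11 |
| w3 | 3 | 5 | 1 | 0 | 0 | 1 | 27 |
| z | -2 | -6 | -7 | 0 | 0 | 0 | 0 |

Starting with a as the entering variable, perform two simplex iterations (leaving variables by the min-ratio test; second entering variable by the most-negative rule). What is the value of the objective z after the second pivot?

86

Ratio test on column a — row 1: 17/2 = 17/2; row 2: 11/4 = 11/4; row 3: 27/3 = 9. Minimum is 11/4 at row 2 (w2 leaves); pivot element 4.
Pivot on row 2; the z-row RHS becomes 0 − (-2)·(11/4) = 11/2.
Next entering variable (most negative z-row entry -7): c.
Ratio test on column c — row 1: (23/2)/1 = 23/2; row 2: entry 0 ≤ 0; row 3: (75/4)/1 = 75/4. Minimum is 23/2 at row 1 (w1 leaves); pivot element 1.
After the second pivot the z-row RHS is 11/2 − (-7)·(23/2) = 86.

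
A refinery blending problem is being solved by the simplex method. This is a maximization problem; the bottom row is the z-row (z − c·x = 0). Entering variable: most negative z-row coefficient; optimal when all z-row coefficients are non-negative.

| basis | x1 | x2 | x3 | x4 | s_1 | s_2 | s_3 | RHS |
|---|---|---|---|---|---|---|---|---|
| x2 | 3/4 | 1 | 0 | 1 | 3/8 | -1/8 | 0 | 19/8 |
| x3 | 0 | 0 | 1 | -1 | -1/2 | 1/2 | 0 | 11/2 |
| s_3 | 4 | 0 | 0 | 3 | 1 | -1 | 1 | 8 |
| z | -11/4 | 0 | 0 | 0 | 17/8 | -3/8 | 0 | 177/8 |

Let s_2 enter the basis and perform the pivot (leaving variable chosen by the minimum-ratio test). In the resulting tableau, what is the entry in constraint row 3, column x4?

Ratio test on column s_2 — row 1: entry -1/8 ≤ 0; row 2: (11/2)/(1/2) = 11; row 3: entry -1 ≤ 0. Minimum is 11 at row 2 (x3 leaves); pivot element 1/2.
Divide row 2 by 1/2; eliminate column s_2 from the other rows.
Row 3 update in column x4: 3 − (-1)·(-2) = 1.

1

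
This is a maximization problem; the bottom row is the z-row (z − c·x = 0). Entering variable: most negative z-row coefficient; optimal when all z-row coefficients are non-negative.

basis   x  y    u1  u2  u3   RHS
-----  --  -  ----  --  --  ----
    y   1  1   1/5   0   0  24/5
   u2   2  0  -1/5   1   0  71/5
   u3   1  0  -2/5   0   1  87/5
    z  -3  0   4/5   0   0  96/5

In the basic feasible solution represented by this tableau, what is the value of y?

y is basic (row 1); its value is the RHS of that row, 24/5.

24/5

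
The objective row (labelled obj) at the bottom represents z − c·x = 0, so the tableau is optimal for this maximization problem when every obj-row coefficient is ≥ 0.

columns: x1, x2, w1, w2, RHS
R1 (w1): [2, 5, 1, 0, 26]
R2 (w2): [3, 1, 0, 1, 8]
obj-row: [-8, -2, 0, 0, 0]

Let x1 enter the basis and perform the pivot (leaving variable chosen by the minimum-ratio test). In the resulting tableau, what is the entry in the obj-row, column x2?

2/3

Ratio test on column x1 — row 1: 26/2 = 13; row 2: 8/3 = 8/3. Minimum is 8/3 at row 2 (w2 leaves); pivot element 3.
Divide row 2 by 3; eliminate column x1 from the other rows.
obj-row update in column x2: -2 − (-8)·(1/3) = 2/3.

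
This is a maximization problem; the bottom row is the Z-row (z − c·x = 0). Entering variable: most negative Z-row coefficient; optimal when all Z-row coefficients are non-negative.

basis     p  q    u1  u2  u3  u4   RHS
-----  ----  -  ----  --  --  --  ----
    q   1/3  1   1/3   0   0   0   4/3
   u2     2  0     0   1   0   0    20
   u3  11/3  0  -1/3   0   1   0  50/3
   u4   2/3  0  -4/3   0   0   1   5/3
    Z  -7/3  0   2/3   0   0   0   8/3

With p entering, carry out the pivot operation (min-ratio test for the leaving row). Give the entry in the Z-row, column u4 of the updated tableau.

Ratio test on column p — row 1: (4/3)/(1/3) = 4; row 2: 20/2 = 10; row 3: (50/3)/(11/3) = 50/11; row 4: (5/3)/(2/3) = 5/2. Minimum is 5/2 at row 4 (u4 leaves); pivot element 2/3.
Divide row 4 by 2/3; eliminate column p from the other rows.
Z-row update in column u4: 0 − (-7/3)·(3/2) = 7/2.

7/2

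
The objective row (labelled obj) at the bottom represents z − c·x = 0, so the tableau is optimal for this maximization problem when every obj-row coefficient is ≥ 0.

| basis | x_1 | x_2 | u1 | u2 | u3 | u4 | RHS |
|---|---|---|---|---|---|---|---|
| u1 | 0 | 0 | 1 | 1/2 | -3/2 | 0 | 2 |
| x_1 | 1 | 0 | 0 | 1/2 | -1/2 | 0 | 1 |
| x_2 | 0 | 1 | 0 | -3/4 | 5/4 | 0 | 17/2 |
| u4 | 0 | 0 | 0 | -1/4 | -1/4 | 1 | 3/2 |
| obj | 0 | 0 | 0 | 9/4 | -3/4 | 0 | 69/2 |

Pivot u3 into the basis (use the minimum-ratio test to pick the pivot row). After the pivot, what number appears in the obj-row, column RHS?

Ratio test on column u3 — row 1: entry -3/2 ≤ 0; row 2: entry -1/2 ≤ 0; row 3: (17/2)/(5/4) = 34/5; row 4: entry -1/4 ≤ 0. Minimum is 34/5 at row 3 (x_2 leaves); pivot element 5/4.
Divide row 3 by 5/4; eliminate column u3 from the other rows.
obj-row update in column RHS: 69/2 − (-3/4)·(34/5) = 198/5.

198/5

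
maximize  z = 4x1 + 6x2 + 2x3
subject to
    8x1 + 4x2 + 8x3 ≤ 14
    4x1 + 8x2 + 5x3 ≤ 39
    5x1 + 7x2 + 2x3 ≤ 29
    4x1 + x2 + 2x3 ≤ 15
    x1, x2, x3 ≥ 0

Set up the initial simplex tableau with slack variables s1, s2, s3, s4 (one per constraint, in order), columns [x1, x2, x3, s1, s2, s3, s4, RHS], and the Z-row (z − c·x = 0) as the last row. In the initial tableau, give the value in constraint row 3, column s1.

Slack s1 belongs to constraint 1; its column is the unit vector e_1, so the entry in row 3 is 0.

0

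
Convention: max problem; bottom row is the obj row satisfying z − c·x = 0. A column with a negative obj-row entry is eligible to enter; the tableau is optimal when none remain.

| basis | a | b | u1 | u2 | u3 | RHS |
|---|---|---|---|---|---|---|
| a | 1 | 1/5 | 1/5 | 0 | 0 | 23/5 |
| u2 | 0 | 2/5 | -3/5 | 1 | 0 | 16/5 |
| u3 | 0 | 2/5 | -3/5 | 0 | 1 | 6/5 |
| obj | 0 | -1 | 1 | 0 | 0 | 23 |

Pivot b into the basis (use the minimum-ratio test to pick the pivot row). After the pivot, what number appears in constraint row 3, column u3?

Ratio test on column b — row 1: (23/5)/(1/5) = 23; row 2: (16/5)/(2/5) = 8; row 3: (6/5)/(2/5) = 3. Minimum is 3 at row 3 (u3 leaves); pivot element 2/5.
Divide row 3 by 2/5; eliminate column b from the other rows.
In the new row 3, the u3 entry is the old entry divided by the pivot: 1/(2/5) = 5/2.

5/2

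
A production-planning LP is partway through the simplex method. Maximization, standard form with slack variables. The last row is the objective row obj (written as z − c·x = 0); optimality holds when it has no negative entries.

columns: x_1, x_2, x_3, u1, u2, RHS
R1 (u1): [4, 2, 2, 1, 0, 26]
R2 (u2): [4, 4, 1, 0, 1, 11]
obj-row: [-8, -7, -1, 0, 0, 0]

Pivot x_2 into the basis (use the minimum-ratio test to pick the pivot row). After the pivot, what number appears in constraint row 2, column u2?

1/4

Ratio test on column x_2 — row 1: 26/2 = 13; row 2: 11/4 = 11/4. Minimum is 11/4 at row 2 (u2 leaves); pivot element 4.
Divide row 2 by 4; eliminate column x_2 from the other rows.
In the new row 2, the u2 entry is the old entry divided by the pivot: 1/4 = 1/4.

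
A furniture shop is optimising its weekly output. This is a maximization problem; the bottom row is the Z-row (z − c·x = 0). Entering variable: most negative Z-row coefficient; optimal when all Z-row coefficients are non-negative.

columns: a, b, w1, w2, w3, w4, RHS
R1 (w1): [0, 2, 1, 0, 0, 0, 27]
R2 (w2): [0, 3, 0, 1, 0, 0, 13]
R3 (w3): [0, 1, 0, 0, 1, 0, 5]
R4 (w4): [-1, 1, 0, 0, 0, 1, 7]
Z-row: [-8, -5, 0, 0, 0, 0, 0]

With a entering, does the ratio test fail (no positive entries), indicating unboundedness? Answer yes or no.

Every constraint-row entry in column a is ≤ 0, so increasing a is unbounded.

yes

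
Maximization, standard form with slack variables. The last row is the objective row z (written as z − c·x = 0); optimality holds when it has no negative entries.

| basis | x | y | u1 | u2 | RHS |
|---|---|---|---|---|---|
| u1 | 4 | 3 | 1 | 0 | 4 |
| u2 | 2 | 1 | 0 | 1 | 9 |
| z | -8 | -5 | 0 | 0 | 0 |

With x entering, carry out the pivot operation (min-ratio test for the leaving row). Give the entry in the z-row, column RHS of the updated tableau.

Ratio test on column x — row 1: 4/4 = 1; row 2: 9/2 = 9/2. Minimum is 1 at row 1 (u1 leaves); pivot element 4.
Divide row 1 by 4; eliminate column x from the other rows.
z-row update in column RHS: 0 − (-8)·1 = 8.

8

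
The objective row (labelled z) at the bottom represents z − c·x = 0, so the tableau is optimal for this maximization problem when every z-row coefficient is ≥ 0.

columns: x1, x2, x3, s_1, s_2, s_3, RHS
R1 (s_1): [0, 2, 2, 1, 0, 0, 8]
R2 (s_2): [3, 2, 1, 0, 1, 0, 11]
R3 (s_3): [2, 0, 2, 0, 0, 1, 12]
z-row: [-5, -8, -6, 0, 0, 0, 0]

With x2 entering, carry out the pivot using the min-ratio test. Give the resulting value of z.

32

Ratio test on column x2 — row 1: 8/2 = 4; row 2: 11/2 = 11/2; row 3: entry 0 ≤ 0. Minimum is 4 at row 1 (s_1 leaves); pivot element 2.
Pivot on row 1; the z-row RHS becomes 0 − (-8)·4 = 32.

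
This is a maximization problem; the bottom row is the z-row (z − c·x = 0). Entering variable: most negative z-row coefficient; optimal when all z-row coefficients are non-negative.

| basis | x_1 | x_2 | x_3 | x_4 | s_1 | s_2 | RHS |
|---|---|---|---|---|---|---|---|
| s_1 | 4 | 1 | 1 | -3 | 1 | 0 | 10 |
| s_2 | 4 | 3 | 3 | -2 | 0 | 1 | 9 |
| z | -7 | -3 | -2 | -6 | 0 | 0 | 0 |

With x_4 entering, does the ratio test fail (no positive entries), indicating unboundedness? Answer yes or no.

yes

Every constraint-row entry in column x_4 is ≤ 0, so increasing x_4 is unbounded.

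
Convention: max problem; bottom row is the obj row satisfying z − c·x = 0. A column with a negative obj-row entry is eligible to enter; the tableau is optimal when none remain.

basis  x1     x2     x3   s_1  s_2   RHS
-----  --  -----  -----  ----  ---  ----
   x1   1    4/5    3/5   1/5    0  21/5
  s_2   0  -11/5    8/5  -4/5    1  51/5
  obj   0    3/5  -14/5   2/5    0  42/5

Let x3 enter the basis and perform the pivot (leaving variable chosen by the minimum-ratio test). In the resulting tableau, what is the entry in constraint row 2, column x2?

Ratio test on column x3 — row 1: (21/5)/(3/5) = 7; row 2: (51/5)/(8/5) = 51/8. Minimum is 51/8 at row 2 (s_2 leaves); pivot element 8/5.
Divide row 2 by 8/5; eliminate column x3 from the other rows.
In the new row 2, the x2 entry is the old entry divided by the pivot: (-11/5)/(8/5) = -11/8.

-11/8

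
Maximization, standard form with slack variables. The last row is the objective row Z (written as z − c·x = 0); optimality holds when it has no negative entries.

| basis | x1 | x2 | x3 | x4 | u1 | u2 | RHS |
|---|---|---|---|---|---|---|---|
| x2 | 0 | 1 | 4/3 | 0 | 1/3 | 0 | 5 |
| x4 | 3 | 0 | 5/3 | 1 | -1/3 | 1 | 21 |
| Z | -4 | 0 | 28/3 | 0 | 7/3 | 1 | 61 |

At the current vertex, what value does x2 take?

x2 is basic (row 1); its value is the RHS of that row, 5.

5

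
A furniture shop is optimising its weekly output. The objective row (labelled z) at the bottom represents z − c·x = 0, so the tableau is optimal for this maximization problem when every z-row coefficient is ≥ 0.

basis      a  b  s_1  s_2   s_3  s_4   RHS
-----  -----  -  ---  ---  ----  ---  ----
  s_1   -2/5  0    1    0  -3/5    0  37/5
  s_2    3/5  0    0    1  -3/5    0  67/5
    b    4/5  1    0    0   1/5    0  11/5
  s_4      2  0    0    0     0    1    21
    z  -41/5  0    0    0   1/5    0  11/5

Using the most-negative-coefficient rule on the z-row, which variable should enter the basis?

a

Negative z-row entries: a: -41/5.
The most negative is -41/5 in column a, so a enters.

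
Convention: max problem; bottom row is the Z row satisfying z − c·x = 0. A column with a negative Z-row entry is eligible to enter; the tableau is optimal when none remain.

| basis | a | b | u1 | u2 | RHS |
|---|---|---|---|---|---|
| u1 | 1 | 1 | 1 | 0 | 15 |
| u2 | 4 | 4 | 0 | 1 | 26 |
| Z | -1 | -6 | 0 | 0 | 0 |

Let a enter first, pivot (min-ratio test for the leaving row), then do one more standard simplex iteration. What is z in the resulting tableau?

39

Ratio test on column a — row 1: 15/1 = 15; row 2: 26/4 = 13/2. Minimum is 13/2 at row 2 (u2 leaves); pivot element 4.
Pivot on row 2; the Z-row RHS becomes 0 − (-1)·(13/2) = 13/2.
Next entering variable (most negative Z-row entry -5): b.
Ratio test on column b — row 1: entry 0 ≤ 0; row 2: (13/2)/1 = 13/2. Minimum is 13/2 at row 2 (a leaves); pivot element 1.
After the second pivot the Z-row RHS is 13/2 − (-5)·(13/2) = 39.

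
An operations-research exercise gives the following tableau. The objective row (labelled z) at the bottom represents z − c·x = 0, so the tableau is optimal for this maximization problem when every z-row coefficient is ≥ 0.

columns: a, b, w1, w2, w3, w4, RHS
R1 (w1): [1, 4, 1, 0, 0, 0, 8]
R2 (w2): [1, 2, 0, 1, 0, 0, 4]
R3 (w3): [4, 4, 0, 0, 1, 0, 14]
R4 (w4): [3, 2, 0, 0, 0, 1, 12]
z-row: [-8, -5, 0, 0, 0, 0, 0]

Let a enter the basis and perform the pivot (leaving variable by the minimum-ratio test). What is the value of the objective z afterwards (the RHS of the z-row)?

28

Ratio test on column a — row 1: 8/1 = 8; row 2: 4/1 = 4; row 3: 14/4 = 7/2; row 4: 12/3 = 4. Minimum is 7/2 at row 3 (w3 leaves); pivot element 4.
Pivot on row 3; the z-row RHS becomes 0 − (-8)·(7/2) = 28.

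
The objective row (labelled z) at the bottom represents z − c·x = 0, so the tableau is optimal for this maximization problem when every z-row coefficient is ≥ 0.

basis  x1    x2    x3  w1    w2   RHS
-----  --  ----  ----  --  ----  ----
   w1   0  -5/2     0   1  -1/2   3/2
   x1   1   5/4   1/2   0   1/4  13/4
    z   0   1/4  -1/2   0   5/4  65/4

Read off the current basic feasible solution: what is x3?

x3 is not in the basis, so in the current basic feasible solution x3 = 0.

0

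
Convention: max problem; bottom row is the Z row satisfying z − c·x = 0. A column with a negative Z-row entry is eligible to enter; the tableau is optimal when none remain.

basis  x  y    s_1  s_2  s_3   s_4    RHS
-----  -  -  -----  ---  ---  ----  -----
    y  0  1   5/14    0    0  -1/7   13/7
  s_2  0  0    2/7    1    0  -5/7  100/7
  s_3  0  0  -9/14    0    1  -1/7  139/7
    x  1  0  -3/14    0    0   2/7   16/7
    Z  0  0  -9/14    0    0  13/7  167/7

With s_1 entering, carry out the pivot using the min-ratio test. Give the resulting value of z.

136/5

Ratio test on column s_1 — row 1: (13/7)/(5/14) = 26/5; row 2: (100/7)/(2/7) = 50; row 3: entry -9/14 ≤ 0; row 4: entry -3/14 ≤ 0. Minimum is 26/5 at row 1 (y leaves); pivot element 5/14.
Pivot on row 1; the Z-row RHS becomes 167/7 − (-9/14)·(26/5) = 136/5.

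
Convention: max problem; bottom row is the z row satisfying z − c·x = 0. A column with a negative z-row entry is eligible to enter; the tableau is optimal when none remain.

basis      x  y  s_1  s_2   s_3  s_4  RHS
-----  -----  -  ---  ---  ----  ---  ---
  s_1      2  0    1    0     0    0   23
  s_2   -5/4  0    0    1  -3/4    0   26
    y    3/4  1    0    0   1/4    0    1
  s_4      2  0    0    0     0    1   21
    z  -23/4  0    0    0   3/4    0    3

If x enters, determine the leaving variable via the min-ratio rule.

Column x entries and ratios — s_1: 23/2 = 23/2; s_2: -5/4 ≤ 0, skip; y: 1/(3/4) = 4/3; s_4: 21/2 = 21/2.
Smallest ratio is 4/3 in the row of y, so y leaves.

y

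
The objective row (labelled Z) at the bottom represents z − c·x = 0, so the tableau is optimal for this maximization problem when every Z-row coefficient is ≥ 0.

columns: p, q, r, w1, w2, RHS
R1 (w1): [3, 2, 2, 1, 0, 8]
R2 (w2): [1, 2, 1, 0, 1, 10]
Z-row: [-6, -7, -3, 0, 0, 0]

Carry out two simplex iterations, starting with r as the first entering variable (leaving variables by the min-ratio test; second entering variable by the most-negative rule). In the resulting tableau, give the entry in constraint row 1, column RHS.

Ratio test on column r — row 1: 8/2 = 4; row 2: 10/1 = 10. Minimum is 4 at row 1 (w1 leaves); pivot element 2.
Divide row 1 by 2; eliminate column r from the other rows.
Second iteration: most negative Z-row entry is -4 in column q, so q enters.
Ratio test on column q — row 1: 4/1 = 4; row 2: 6/1 = 6. Minimum is 4 at row 1 (r leaves); pivot element 1.
Divide row 1 by 1; eliminate column q from the other rows.
After both pivots, the entry at constraint row 1, column RHS is 4.

4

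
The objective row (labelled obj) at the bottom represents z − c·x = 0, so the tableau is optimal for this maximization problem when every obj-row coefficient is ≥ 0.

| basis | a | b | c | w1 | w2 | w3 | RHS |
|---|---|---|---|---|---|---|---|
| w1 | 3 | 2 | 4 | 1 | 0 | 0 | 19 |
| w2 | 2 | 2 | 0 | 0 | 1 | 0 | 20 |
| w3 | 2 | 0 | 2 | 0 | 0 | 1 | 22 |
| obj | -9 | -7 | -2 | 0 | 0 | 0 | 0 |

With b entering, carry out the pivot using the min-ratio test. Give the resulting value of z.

Ratio test on column b — row 1: 19/2 = 19/2; row 2: 20/2 = 10; row 3: entry 0 ≤ 0. Minimum is 19/2 at row 1 (w1 leaves); pivot element 2.
Pivot on row 1; the obj-row RHS becomes 0 − (-7)·(19/2) = 133/2.

133/2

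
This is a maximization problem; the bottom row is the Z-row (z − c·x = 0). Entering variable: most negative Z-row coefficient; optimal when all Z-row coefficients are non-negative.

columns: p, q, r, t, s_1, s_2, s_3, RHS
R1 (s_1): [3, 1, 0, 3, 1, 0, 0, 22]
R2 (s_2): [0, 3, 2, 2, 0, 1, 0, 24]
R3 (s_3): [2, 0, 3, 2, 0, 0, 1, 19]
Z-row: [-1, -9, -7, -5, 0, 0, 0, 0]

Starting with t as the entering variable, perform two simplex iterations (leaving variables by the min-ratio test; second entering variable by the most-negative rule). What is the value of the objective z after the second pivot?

66

Ratio test on column t — row 1: 22/3 = 22/3; row 2: 24/2 = 12; row 3: 19/2 = 19/2. Minimum is 22/3 at row 1 (s_1 leaves); pivot element 3.
Pivot on row 1; the Z-row RHS becomes 0 − (-5)·(22/3) = 110/3.
Next entering variable (most negative Z-row entry -22/3): q.
Ratio test on column q — row 1: (22/3)/(1/3) = 22; row 2: (28/3)/(7/3) = 4; row 3: entry -2/3 ≤ 0. Minimum is 4 at row 2 (s_2 leaves); pivot element 7/3.
After the second pivot the Z-row RHS is 110/3 − (-22/3)·4 = 66.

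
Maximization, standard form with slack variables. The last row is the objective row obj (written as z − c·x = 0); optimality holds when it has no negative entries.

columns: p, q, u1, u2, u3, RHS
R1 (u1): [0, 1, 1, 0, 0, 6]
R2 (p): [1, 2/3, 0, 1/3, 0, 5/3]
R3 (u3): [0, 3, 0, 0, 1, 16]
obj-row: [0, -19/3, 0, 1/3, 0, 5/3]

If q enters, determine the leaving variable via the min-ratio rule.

Column q entries and ratios — u1: 6/1 = 6; p: (5/3)/(2/3) = 5/2; u3: 16/3 = 16/3.
Smallest ratio is 5/2 in the row of p, so p leaves.

p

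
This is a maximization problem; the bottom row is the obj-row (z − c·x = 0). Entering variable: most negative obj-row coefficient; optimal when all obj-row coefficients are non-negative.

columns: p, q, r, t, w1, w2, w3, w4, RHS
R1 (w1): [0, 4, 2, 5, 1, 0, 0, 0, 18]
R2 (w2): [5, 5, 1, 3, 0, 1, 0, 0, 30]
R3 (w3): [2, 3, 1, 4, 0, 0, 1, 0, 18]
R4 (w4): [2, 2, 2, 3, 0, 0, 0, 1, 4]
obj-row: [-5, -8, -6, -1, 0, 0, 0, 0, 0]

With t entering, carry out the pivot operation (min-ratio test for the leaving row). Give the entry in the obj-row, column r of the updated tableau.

Ratio test on column t — row 1: 18/5 = 18/5; row 2: 30/3 = 10; row 3: 18/4 = 9/2; row 4: 4/3 = 4/3. Minimum is 4/3 at row 4 (w4 leaves); pivot element 3.
Divide row 4 by 3; eliminate column t from the other rows.
obj-row update in column r: -6 − (-1)·(2/3) = -16/3.

-16/3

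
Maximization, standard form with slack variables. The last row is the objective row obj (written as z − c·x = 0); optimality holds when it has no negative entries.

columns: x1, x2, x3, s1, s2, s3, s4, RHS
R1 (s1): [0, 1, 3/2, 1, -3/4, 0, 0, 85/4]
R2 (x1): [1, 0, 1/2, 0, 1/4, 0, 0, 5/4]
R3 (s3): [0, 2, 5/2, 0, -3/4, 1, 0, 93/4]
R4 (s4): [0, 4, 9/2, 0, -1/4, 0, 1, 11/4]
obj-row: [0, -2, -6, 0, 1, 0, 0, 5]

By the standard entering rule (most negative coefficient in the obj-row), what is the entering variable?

Negative obj-row entries: x2: -2, x3: -6.
The most negative is -6 in column x3, so x3 enters.

x3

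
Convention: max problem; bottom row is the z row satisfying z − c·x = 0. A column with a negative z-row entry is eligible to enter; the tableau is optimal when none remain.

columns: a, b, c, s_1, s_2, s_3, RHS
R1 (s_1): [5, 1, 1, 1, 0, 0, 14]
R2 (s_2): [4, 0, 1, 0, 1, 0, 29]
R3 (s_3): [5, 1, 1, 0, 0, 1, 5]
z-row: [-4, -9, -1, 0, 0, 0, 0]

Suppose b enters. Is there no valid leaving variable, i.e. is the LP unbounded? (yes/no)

Column b has positive entries in row(s) 1, 3, so the ratio test bounds it — not unbounded.

no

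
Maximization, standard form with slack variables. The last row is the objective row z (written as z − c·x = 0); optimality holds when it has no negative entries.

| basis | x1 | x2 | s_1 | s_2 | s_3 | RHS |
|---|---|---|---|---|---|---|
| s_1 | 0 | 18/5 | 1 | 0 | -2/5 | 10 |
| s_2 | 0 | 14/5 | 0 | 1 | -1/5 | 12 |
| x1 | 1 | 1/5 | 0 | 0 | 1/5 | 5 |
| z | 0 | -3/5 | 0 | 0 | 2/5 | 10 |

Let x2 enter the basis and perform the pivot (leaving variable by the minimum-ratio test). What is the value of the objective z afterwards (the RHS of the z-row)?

35/3

Ratio test on column x2 — row 1: 10/(18/5) = 25/9; row 2: 12/(14/5) = 30/7; row 3: 5/(1/5) = 25. Minimum is 25/9 at row 1 (s_1 leaves); pivot element 18/5.
Pivot on row 1; the z-row RHS becomes 10 − (-3/5)·(25/9) = 35/3.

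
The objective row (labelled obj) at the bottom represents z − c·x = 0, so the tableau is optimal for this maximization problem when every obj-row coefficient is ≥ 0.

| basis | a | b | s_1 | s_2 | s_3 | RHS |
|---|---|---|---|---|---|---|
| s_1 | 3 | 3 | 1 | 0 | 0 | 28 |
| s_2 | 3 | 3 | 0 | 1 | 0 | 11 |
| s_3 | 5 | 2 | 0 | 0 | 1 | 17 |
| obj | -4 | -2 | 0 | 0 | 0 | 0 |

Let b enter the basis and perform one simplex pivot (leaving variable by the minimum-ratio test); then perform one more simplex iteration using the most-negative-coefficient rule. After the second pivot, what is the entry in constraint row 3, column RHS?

29/9

Ratio test on column b — row 1: 28/3 = 28/3; row 2: 11/3 = 11/3; row 3: 17/2 = 17/2. Minimum is 11/3 at row 2 (s_2 leaves); pivot element 3.
Divide row 2 by 3; eliminate column b from the other rows.
Second iteration: most negative obj-row entry is -2 in column a, so a enters.
Ratio test on column a — row 1: entry 0 ≤ 0; row 2: (11/3)/1 = 11/3; row 3: (29/3)/3 = 29/9. Minimum is 29/9 at row 3 (s_3 leaves); pivot element 3.
Divide row 3 by 3; eliminate column a from the other rows.
After both pivots, the entry at constraint row 3, column RHS is 29/9.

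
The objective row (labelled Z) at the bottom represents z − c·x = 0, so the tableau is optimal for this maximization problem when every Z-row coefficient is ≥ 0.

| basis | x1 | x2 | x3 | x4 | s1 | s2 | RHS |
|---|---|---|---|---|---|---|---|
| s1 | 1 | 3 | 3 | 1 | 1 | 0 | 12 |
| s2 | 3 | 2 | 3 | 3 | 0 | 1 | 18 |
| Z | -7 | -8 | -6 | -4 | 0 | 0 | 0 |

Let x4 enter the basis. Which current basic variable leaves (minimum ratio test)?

Column x4 entries and ratios — s1: 12/1 = 12; s2: 18/3 = 6.
Smallest ratio is 6 in the row of s2, so s2 leaves.

s2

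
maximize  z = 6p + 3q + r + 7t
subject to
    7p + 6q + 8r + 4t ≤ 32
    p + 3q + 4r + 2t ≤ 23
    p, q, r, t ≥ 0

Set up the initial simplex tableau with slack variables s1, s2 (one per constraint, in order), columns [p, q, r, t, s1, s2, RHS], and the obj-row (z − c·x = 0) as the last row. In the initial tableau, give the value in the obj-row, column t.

The obj-row carries the negated objective coefficients: the t entry is -7.

-7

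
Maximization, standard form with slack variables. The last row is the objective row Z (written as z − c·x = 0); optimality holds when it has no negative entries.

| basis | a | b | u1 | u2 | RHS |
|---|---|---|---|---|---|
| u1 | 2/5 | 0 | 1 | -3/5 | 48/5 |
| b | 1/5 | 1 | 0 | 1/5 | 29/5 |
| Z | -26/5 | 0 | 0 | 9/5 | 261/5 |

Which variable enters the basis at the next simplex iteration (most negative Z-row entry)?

a

Negative Z-row entries: a: -26/5.
The most negative is -26/5 in column a, so a enters.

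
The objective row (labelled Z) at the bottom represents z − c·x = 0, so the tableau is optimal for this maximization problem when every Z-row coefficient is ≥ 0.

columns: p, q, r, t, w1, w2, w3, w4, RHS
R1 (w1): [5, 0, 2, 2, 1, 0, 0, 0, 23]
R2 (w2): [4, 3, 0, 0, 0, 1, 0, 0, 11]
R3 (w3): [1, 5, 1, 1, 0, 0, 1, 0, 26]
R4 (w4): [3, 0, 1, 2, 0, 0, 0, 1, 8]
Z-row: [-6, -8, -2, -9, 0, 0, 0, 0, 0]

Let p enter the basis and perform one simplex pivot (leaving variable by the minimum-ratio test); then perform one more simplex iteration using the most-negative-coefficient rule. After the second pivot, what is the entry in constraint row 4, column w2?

0

Ratio test on column p — row 1: 23/5 = 23/5; row 2: 11/4 = 11/4; row 3: 26/1 = 26; row 4: 8/3 = 8/3. Minimum is 8/3 at row 4 (w4 leaves); pivot element 3.
Divide row 4 by 3; eliminate column p from the other rows.
Second iteration: most negative Z-row entry is -8 in column q, so q enters.
Ratio test on column q — row 1: entry 0 ≤ 0; row 2: (1/3)/3 = 1/9; row 3: (70/3)/5 = 14/3; row 4: entry 0 ≤ 0. Minimum is 1/9 at row 2 (w2 leaves); pivot element 3.
Divide row 2 by 3; eliminate column q from the other rows.
After both pivots, the entry at constraint row 4, column w2 is 0.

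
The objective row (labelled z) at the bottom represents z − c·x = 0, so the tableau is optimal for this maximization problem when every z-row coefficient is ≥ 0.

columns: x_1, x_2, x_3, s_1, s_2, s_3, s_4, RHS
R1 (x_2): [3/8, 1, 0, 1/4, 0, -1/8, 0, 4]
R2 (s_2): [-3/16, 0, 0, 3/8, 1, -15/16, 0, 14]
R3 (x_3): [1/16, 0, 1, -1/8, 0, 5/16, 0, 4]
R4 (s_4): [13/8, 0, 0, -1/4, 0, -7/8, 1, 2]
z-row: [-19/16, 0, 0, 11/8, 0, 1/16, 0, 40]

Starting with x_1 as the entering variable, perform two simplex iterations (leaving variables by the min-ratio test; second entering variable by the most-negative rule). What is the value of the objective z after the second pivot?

Ratio test on column x_1 — row 1: 4/(3/8) = 32/3; row 2: entry -3/16 ≤ 0; row 3: 4/(1/16) = 64; row 4: 2/(13/8) = 16/13. Minimum is 16/13 at row 4 (s_4 leaves); pivot element 13/8.
Pivot on row 4; the z-row RHS becomes 40 − (-19/16)·(16/13) = 539/13.
Next entering variable (most negative z-row entry -15/26): s_3.
Ratio test on column s_3 — row 1: (46/13)/(1/13) = 46; row 2: entry -27/26 ≤ 0; row 3: (51/13)/(9/26) = 34/3; row 4: entry -7/13 ≤ 0. Minimum is 34/3 at row 3 (x_3 leaves); pivot element 9/26.
After the second pivot the z-row RHS is 539/13 − (-15/26)·(34/3) = 48.

48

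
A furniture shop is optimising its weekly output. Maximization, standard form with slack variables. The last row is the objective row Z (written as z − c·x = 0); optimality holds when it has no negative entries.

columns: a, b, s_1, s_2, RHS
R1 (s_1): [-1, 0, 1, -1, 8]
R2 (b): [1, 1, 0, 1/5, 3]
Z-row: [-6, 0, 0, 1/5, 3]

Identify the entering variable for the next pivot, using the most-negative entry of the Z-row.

Negative Z-row entries: a: -6.
The most negative is -6 in column a, so a enters.

a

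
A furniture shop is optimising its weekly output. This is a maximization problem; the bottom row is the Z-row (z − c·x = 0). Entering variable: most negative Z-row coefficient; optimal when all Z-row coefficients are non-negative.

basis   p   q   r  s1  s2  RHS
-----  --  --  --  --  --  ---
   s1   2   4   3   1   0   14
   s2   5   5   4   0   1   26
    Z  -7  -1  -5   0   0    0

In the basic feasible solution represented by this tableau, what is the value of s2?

s2 is basic (row 2); its value is the RHS of that row, 26.

26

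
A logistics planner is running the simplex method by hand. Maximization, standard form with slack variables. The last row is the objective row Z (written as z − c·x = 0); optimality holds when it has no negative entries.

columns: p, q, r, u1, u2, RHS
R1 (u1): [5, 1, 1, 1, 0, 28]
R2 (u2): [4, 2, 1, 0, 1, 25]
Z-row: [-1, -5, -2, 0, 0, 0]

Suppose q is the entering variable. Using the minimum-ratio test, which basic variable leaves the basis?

u2

Column q entries and ratios — u1: 28/1 = 28; u2: 25/2 = 25/2.
Smallest ratio is 25/2 in the row of u2, so u2 leaves.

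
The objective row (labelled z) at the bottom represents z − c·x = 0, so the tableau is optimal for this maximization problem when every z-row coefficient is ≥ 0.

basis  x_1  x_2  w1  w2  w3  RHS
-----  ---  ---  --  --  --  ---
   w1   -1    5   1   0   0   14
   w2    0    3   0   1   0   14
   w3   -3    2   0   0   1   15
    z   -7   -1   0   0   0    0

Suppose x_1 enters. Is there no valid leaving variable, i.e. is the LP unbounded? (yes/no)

yes

Every constraint-row entry in column x_1 is ≤ 0, so increasing x_1 is unbounded.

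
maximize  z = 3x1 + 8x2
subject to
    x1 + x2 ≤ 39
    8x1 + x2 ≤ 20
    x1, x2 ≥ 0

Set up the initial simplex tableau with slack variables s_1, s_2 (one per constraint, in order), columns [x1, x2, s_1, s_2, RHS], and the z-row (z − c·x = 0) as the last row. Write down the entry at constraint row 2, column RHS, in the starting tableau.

20

The RHS of constraint 2 is b_2 = 20.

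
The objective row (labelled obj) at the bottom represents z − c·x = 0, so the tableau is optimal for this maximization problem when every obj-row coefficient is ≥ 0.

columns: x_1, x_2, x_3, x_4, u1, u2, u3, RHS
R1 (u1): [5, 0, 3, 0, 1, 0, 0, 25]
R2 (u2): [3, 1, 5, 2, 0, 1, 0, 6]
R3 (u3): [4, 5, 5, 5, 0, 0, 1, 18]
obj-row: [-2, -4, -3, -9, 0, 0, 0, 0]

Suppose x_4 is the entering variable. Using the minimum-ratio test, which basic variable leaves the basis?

u2

Column x_4 entries and ratios — u1: 0 ≤ 0, skip; u2: 6/2 = 3; u3: 18/5 = 18/5.
Smallest ratio is 3 in the row of u2, so u2 leaves.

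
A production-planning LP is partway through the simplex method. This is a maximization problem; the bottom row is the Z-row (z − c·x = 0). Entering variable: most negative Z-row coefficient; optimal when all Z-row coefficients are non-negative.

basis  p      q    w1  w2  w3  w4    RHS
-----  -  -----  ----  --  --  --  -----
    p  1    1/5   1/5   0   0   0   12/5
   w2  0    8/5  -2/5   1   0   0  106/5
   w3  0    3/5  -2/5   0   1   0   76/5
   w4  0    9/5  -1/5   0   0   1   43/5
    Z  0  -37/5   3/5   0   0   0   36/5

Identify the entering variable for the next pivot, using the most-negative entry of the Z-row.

q

Negative Z-row entries: q: -37/5.
The most negative is -37/5 in column q, so q enters.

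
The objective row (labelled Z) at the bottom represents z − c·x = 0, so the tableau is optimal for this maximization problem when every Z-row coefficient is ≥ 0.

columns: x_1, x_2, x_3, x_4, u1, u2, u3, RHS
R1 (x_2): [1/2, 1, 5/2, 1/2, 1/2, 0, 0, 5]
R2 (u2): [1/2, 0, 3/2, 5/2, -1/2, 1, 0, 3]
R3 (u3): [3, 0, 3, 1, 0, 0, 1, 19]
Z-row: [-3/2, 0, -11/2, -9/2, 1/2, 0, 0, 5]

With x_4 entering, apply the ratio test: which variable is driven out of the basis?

u2

Column x_4 entries and ratios — x_2: 5/(1/2) = 10; u2: 3/(5/2) = 6/5; u3: 19/1 = 19.
Smallest ratio is 6/5 in the row of u2, so u2 leaves.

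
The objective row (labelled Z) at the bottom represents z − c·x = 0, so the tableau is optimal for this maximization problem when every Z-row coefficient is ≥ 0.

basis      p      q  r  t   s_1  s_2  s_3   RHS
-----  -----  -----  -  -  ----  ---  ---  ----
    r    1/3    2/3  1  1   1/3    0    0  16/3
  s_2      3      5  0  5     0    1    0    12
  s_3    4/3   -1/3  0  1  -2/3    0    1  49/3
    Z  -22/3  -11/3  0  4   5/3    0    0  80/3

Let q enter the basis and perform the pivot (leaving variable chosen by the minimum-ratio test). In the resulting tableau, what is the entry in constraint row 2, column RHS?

Ratio test on column q — row 1: (16/3)/(2/3) = 8; row 2: 12/5 = 12/5; row 3: entry -1/3 ≤ 0. Minimum is 12/5 at row 2 (s_2 leaves); pivot element 5.
Divide row 2 by 5; eliminate column q from the other rows.
In the new row 2, the RHS entry is the old entry divided by the pivot: 12/5 = 12/5.

12/5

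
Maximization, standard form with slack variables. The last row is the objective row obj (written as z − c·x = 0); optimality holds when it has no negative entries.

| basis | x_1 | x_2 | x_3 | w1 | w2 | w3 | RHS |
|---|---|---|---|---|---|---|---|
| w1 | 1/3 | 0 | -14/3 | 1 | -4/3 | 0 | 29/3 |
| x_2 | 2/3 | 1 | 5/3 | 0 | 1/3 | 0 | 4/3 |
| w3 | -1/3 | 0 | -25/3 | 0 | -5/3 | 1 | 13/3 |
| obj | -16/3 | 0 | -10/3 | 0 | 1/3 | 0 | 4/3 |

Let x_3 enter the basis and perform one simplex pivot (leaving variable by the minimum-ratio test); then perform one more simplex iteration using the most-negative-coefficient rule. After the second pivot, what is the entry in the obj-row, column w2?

Ratio test on column x_3 — row 1: entry -14/3 ≤ 0; row 2: (4/3)/(5/3) = 4/5; row 3: entry -25/3 ≤ 0. Minimum is 4/5 at row 2 (x_2 leaves); pivot element 5/3.
Divide row 2 by 5/3; eliminate column x_3 from the other rows.
Second iteration: most negative obj-row entry is -4 in column x_1, so x_1 enters.
Ratio test on column x_1 — row 1: (67/5)/(11/5) = 67/11; row 2: (4/5)/(2/5) = 2; row 3: 11/3 = 11/3. Minimum is 2 at row 2 (x_3 leaves); pivot element 2/5.
Divide row 2 by 2/5; eliminate column x_1 from the other rows.
After both pivots, the entry at the obj-row, column w2 is 3.

3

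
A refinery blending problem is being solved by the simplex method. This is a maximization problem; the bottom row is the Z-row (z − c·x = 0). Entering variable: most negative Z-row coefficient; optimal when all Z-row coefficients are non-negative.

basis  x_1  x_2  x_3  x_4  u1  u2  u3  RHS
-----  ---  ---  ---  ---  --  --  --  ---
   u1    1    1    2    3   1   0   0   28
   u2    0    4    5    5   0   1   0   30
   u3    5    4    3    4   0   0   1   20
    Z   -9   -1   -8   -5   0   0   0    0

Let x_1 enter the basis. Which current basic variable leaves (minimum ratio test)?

Column x_1 entries and ratios — u1: 28/1 = 28; u2: 0 ≤ 0, skip; u3: 20/5 = 4.
Smallest ratio is 4 in the row of u3, so u3 leaves.

u3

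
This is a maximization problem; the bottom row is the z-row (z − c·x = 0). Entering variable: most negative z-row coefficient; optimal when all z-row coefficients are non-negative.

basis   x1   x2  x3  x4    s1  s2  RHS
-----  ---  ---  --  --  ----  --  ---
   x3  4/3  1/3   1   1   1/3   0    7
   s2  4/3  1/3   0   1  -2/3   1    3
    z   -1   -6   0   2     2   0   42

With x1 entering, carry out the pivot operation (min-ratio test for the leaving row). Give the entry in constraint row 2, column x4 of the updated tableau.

Ratio test on column x1 — row 1: 7/(4/3) = 21/4; row 2: 3/(4/3) = 9/4. Minimum is 9/4 at row 2 (s2 leaves); pivot element 4/3.
Divide row 2 by 4/3; eliminate column x1 from the other rows.
In the new row 2, the x4 entry is the old entry divided by the pivot: 1/(4/3) = 3/4.

3/4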